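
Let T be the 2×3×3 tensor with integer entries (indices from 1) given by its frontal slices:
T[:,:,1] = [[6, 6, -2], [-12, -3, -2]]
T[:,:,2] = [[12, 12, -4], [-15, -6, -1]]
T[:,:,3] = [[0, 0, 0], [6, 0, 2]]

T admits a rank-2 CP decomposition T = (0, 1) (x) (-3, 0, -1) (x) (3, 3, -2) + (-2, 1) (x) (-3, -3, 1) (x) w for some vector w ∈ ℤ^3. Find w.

Subtract the known terms from T to get the rank-1 residual R = (-2, 1) (x) (-3, -3, 1) (x) w, so R[i,j,k] = a[i]·b[j]·w[k]. Pick indices with nonzero a[1]·b[1] = (-2)·(-3) = 6. Only the fibre through (1,1,·) is needed: R[1,1,:] = T[1,1,:] − Σₗ aₗ[1]bₗ[1]cₗ = [6, 12, 0] − (0)·(-3)·(3, 3, -2) = [6, 12, 0]. Then w[k] = R[1,1,k] / 6 for each k, giving w = [6, 12, 0] / 6 = (1, 2, 0).

w = (1, 2, 0)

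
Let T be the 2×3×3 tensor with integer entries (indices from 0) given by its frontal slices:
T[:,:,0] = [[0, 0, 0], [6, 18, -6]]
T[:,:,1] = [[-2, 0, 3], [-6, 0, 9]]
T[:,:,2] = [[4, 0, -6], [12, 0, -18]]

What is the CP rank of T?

Lower bound: the mode-3 unfolding of T (rows indexed by k, columns by (i,j) = (0,0), (0,1), (0,2), (1,0), (1,1), (1,2)) is [[0, 0, 0, 6, 18, -6], [-2, 0, 3, -6, 0, 9], [4, 0, -6, 12, 0, -18]].
There the 2×2 minor on rows k ∈ {0, 1}, columns (i,j) ∈ {(0,0), (1,0)} is det [[0, 6], [-2, -6]] = 12 ≠ 0, so this unfolding has rank ≥ 2; CP rank is at least every unfolding rank, so rank(T) ≥ 2. (Unfolding ranks only ever bound the CP rank from below — rank(T) can be strictly larger than all of them — so the matching upper bound has to come from an explicit 2-term decomposition.)
Upper bound — finding two terms. Write S_k = T[:,:,k] for the frontal slices: S₀ = [[0, 0, 0], [6, 18, -6]], S₁ = [[-2, 0, 3], [-6, 0, 9]], S₂ = [[4, 0, -6], [12, 0, -18]].
If T = a₁ ⊗ b₁ ⊗ c₁ + a₂ ⊗ b₂ ⊗ c₂ then each S_k = c₁[k]·a₁b₁ᵀ + c₂[k]·a₂b₂ᵀ. S₀ and S₁ are linearly independent, so a₁b₁ᵀ and a₂b₂ᵀ must span the same plane of matrices: they are the rank-1 matrices of the form x·S₀ + y·S₁.
The 2×2 minor of x·S₀ + y·S₁ on rows {0,1}, columns {0,1} is −36·xy = (-36)·(y)(x), vanishing at (x:y) = (1:0) and (0:1).
M₁ = S₀ = [[0, 0, 0], [6, 18, -6]] = 6·[0, 1][1, 3, -1]ᵀ and M₂ = S₁ = [[-2, 0, 3], [-6, 0, 9]] = −[1, 3][2, 0, -3]ᵀ, so take a₁ = [0, 1], b₁ = [1, 3, -1], a₂ = [1, 3], b₂ = [2, 0, -3].
Each slice is an integer combination of E₁ = a₁b₁ᵀ and E₂ = a₂b₂ᵀ: S₀ = 6·E₁, S₁ = −E₂, S₂ = 2·E₂; reading off coefficients, c₁ = [6, 0, 0] and c₂ = [0, -1, 2].
Hence T = [0, 1] ⊗ [1, 3, -1] ⊗ [6, 0, 0] + [1, 3] ⊗ [2, 0, -3] ⊗ [0, -1, 2], so rank(T) ≤ 2.
These bounds meet, so rank(T) = 2.

2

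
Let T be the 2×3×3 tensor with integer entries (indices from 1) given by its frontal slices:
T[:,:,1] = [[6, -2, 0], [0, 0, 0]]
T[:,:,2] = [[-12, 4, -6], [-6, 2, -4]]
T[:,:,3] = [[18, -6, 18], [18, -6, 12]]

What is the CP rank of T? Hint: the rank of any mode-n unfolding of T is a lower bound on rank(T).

2

Lower bound: the mode-3 unfolding of T (rows indexed by k, columns by (i,j) = (1,1), (1,2), (1,3), (2,1), (2,2), (2,3)) is [[6, -2, 0, 0, 0, 0], [-12, 4, -6, -6, 2, -4], [18, -6, 18, 18, -6, 12]].
There the 2×2 minor on rows k ∈ {1, 2}, columns (i,j) ∈ {(1,1), (1,3)} is det [[6, 0], [-12, -6]] = -36 ≠ 0, so this unfolding has rank ≥ 2; CP rank is at least every unfolding rank, so rank(T) ≥ 2. (Unfolding ranks only ever bound the CP rank from below — rank(T) can be strictly larger than all of them — so the matching upper bound has to come from an explicit 2-term decomposition.)
Upper bound — finding two terms. Write S_k = T[:,:,k] for the frontal slices: S₁ = [[6, -2, 0], [0, 0, 0]], S₂ = [[-12, 4, -6], [-6, 2, -4]], S₃ = [[18, -6, 18], [18, -6, 12]].
If T = a₁ ⊗ b₁ ⊗ c₁ + a₂ ⊗ b₂ ⊗ c₂ then each S_k = c₁[k]·a₁b₁ᵀ + c₂[k]·a₂b₂ᵀ. S₁ and S₂ are linearly independent, so a₁b₁ᵀ and a₂b₂ᵀ must span the same plane of matrices: they are the rank-1 matrices of the form x·S₁ + y·S₂.
The 2×2 minor of x·S₁ + y·S₂ on rows {1,2}, columns {1,3} is −24·xy + 12·y² = (-12)·(2·x − y)(y), vanishing at (x:y) = (1:2) and (1:0).
M₁ = S₁ + 2·S₂ = [[-18, 6, -12], [-12, 4, -8]] = (-2)·[3, 2][3, -1, 2]ᵀ and M₂ = S₁ = [[6, -2, 0], [0, 0, 0]] = 2·[1, 0][3, -1, 0]ᵀ, so take a₁ = [3, 2], b₁ = [3, -1, 2], a₂ = [1, 0], b₂ = [3, -1, 0].
Each slice is an integer combination of E₁ = a₁b₁ᵀ and E₂ = a₂b₂ᵀ: S₁ = 2·E₂, S₂ = −E₁ − E₂, S₃ = 3·E₁ − 3·E₂; reading off coefficients, c₁ = [0, -1, 3] and c₂ = [2, -1, -3].
Hence T = [3, 2] ⊗ [3, -1, 2] ⊗ [0, -1, 3] + [1, 0] ⊗ [3, -1, 0] ⊗ [2, -1, -3], so rank(T) ≤ 2.
These bounds meet, so rank(T) = 2.
Check entry T[2,3,3] = 12: (2)·(2)·(3) + (0)·(0)·(-3) = 12.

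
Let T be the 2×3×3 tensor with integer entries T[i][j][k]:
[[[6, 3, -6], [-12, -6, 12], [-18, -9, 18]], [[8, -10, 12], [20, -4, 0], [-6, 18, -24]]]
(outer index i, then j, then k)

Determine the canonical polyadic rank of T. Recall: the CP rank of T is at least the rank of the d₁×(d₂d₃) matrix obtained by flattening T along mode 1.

Lower bound: in the mode-3 unfolding of T (rows indexed by k, columns by (i,j)) the 2×2 minor on rows k ∈ {0, 1}, columns (i,j) ∈ {(0,0), (1,0)} is det [[6, 8], [3, -10]] = -84 ≠ 0, so that unfolding has rank ≥ 2 and hence rank(T) ≥ 2 (CP rank is at least every unfolding rank, though it can be larger).
Upper bound: with S_k = T[:,:,k], the two rank-1 terms a₁b₁ᵀ, a₂b₂ᵀ are the rank-1 members of the pencil x·S₀ + y·S₁.
The 2×2 minor of x·S₀ + y·S₁ on rows {0,1}, columns {0,1} is 216·x² − 36·xy − 72·y² = 36·(3·x − 2·y)(2·x + y), vanishing at (x:y) = (2:3) and (1:-2).
M₁ = 2·S₀ + 3·S₁ = [[21, -42, -63], [-14, 28, 42]] = 7·(3, -2)(1, -2, -3)ᵀ and M₂ = S₀ − 2·S₁ = [[0, 0, 0], [28, 28, -42]] = 14·(0, 1)(2, 2, -3)ᵀ, so take a₁ = (3, -2), b₁ = (1, -2, -3), a₂ = (0, 1), b₂ = (2, 2, -3).
Each slice is an integer combination of E₁ = a₁b₁ᵀ and E₂ = a₂b₂ᵀ: S₀ = 2·E₁ + 6·E₂, S₁ = E₁ − 4·E₂, S₂ = −2·E₁ + 4·E₂; reading off coefficients, c₁ = (2, 1, -2) and c₂ = (6, -4, 4).
Hence T = (3, -2) ∘ (1, -2, -3) ∘ (2, 1, -2) + (0, 1) ∘ (2, 2, -3) ∘ (6, -4, 4), so rank(T) ≤ 2.
These bounds meet, so rank(T) = 2.

2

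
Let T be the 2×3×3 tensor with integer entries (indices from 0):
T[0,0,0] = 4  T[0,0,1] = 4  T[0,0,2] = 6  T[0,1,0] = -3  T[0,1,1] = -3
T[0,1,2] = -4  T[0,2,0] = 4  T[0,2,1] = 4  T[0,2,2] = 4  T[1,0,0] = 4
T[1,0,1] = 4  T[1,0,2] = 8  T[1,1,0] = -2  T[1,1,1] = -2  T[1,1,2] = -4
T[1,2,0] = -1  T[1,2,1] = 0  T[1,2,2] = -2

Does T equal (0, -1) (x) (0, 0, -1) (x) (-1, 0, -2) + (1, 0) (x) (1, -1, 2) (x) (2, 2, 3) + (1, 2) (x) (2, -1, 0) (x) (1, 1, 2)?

No

Reconstruct entry (0,0,2) from the claimed factors: Σₗ aₗ[0]bₗ[0]cₗ[2] = (0)·(0)·(-2) + (1)·(1)·(3) + (1)·(2)·(2) = 7, but T[0,0,2] = 6. The claim is false.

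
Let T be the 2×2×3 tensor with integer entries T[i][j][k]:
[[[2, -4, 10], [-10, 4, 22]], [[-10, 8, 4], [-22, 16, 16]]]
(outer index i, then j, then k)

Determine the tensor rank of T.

2

Lower bound: the mode-3 unfolding of T (rows indexed by k, columns by (i,j) = (0,0), (0,1), (1,0), (1,1)) is [[2, -10, -10, -22], [-4, 4, 8, 16], [10, 22, 4, 16]].
There the 2×2 minor on rows k ∈ {0, 1}, columns (i,j) ∈ {(0,0), (0,1)} is det [[2, -10], [-4, 4]] = -32 ≠ 0, so this unfolding has rank ≥ 2; CP rank is at least every unfolding rank, so rank(T) ≥ 2. (Flattening ranks never certify an upper bound on CP rank; for that we must actually write T with 2 rank-1 terms.)
Upper bound — finding two terms. Write S_k = T[:,:,k] for the frontal slices: S₀ = [[2, -10], [-10, -22]], S₁ = [[-4, 4], [8, 16]], S₂ = [[10, 22], [4, 16]].
If T = a₁ ⊗ b₁ ⊗ c₁ + a₂ ⊗ b₂ ⊗ c₂ then each S_k = c₁[k]·a₁b₁ᵀ + c₂[k]·a₂b₂ᵀ. S₀ and S₁ are linearly independent, so a₁b₁ᵀ and a₂b₂ᵀ must span the same plane of matrices: they are the rank-1 matrices of the form x·S₀ + y·S₁.
det(x·S₀ + y·S₁) is −144·x² + 240·xy − 96·y² = (-48)·(3·x − 2·y)(x − y), vanishing at (x:y) = (2:3) and (1:1).
M₁ = 2·S₀ + 3·S₁ = [[-8, -8], [4, 4]] = (-4)·[2, -1][1, 1]ᵀ and M₂ = S₀ + S₁ = [[-2, -6], [-2, -6]] = (-2)·[1, 1][1, 3]ᵀ, so take a₁ = [2, -1], b₁ = [1, 1], a₂ = [1, 1], b₂ = [1, 3].
Each slice is an integer combination of E₁ = a₁b₁ᵀ and E₂ = a₂b₂ᵀ: S₀ = 4·E₁ − 6·E₂, S₁ = −4·E₁ + 4·E₂, S₂ = 2·E₁ + 6·E₂; reading off coefficients, c₁ = [4, -4, 2] and c₂ = [-6, 4, 6].
Hence T = [2, -1] ⊗ [1, 1] ⊗ [4, -4, 2] + [1, 1] ⊗ [1, 3] ⊗ [-6, 4, 6], so rank(T) ≤ 2.
These bounds meet, so rank(T) = 2.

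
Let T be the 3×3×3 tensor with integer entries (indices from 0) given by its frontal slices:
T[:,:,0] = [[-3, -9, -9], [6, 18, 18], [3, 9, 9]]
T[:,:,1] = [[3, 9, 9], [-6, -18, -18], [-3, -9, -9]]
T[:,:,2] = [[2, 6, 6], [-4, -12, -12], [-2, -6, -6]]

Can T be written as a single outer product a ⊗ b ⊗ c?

Yes

The mode-1 fibre T[:,0,0] = [-3, 6, 3] gives a = (1, -2, -1) (primitive direction); the mode-2 fibre T[0,:,0] = [-3, -9, -9] gives b = (1, 3, 3); then c[k] = T[0,0,k] / (a[0]·b[0]) = [-3, 3, 2] / 1 = (-3, 3, 2).
Expanding (1, -2, -1) ⊗ (1, 3, 3) ⊗ (-3, 3, 2) reproduces all 27 entries of T, so T = (1, -2, -1) ⊗ (1, 3, 3) ⊗ (-3, 3, 2) and rank(T) ≤ 1.
Equivalently every frontal slice T[:,:,k] is c[k] times the rank-1 matrix (1, -2, -1) ⊗ (1, 3, 3). So T has rank 1 (it is nonzero).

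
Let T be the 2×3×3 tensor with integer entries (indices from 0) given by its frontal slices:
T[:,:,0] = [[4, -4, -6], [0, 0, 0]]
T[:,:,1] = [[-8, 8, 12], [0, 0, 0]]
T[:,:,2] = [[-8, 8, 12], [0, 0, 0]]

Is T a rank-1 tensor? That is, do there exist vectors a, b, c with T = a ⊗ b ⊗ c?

If T = a ⊗ b ⊗ c then every fibre of T is a multiple of the corresponding factor, so read the factors off the fibres through the nonzero entry T[0,0,0] = 4.
The mode-1 fibre T[:,0,0] = [4, 0] gives a = (1, 0) (primitive direction); the mode-2 fibre T[0,:,0] = [4, -4, -6] gives b = (2, -2, -3); then c[k] = T[0,0,k] / (a[0]·b[0]) = [4, -8, -8] / 2 = (2, -4, -4).
Expanding (1, 0) ⊗ (2, -2, -3) ⊗ (2, -4, -4) reproduces all 18 entries of T, so T = (1, 0) ⊗ (2, -2, -3) ⊗ (2, -4, -4) and rank(T) ≤ 1.
Equivalently every frontal slice T[:,:,k] is c[k] times the rank-1 matrix (1, 0) ⊗ (2, -2, -3). So T has rank 1 (it is nonzero).

Yes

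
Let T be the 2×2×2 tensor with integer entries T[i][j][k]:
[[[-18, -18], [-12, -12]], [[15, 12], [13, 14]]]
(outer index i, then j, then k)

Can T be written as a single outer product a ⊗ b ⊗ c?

The mode-3 unfolding of T (rows indexed by k, columns by (i,j) = (0,0), (0,1), (1,0), (1,1)) is [[-18, -12, 15, 13], [-18, -12, 12, 14]].
There the 2×2 minor on rows k ∈ {0, 1}, columns (i,j) ∈ {(0,0), (1,0)} is det [[-18, 15], [-18, 12]] = 54 ≠ 0, so this unfolding has rank ≥ 2; CP rank is at least every unfolding rank, so rank(T) ≥ 2.
In particular rank(T) ≥ 2 > 1, so T is not rank-1.

No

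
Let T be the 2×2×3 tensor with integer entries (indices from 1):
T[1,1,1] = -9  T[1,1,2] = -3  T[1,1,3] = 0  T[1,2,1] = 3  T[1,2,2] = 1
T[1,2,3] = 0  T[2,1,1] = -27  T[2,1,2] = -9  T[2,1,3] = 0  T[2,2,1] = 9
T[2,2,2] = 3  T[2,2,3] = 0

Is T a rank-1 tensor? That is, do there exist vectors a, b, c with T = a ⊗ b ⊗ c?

Yes

If T = a ⊗ b ⊗ c then every fibre of T is a multiple of the corresponding factor, so read the factors off the fibres through the nonzero entry T[1,1,1] = -9.
The mode-1 fibre T[:,1,1] = [-9, -27] gives a = (1, 3) (primitive direction); the mode-2 fibre T[1,:,1] = [-9, 3] gives b = (3, -1); then c[k] = T[1,1,k] / (a[1]·b[1]) = [-9, -3, 0] / 3 = (-3, -1, 0).
Expanding (1, 3) ⊗ (3, -1) ⊗ (-3, -1, 0) reproduces all 12 entries of T, so T = (1, 3) ⊗ (3, -1) ⊗ (-3, -1, 0) and rank(T) ≤ 1.
Equivalently every frontal slice T[:,:,k] is c[k] times the rank-1 matrix (1, 3) ⊗ (3, -1). So T has rank 1 (it is nonzero).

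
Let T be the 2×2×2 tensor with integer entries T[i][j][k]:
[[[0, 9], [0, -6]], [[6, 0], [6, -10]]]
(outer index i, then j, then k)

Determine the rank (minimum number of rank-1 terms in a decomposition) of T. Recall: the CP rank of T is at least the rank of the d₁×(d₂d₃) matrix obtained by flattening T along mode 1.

2

Lower bound: the mode-3 unfolding of T (rows indexed by k, columns by (i,j) = (0,0), (0,1), (1,0), (1,1)) is [[0, 0, 6, 6], [9, -6, 0, -10]].
There the 2×2 minor on rows k ∈ {0, 1}, columns (i,j) ∈ {(0,0), (1,0)} is det [[0, 6], [9, 0]] = -54 ≠ 0, so this unfolding has rank ≥ 2; CP rank is at least every unfolding rank, so rank(T) ≥ 2. (Flattening ranks never certify an upper bound on CP rank; for that we must actually write T with 2 rank-1 terms.)
Upper bound — finding two terms. Write S_k = T[:,:,k] for the frontal slices: S₀ = [[0, 0], [6, 6]], S₁ = [[9, -6], [0, -10]].
If T = a₁ (x) b₁ (x) c₁ + a₂ (x) b₂ (x) c₂ then each S_k = c₁[k]·a₁b₁ᵀ + c₂[k]·a₂b₂ᵀ. S₀ and S₁ are linearly independent, so a₁b₁ᵀ and a₂b₂ᵀ must span the same plane of matrices: they are the rank-1 matrices of the form x·S₀ + y·S₁.
det(x·S₀ + y·S₁) is 90·xy − 90·y² = 90·(x − y)(y), vanishing at (x:y) = (1:1) and (1:0).
M₁ = S₀ + S₁ = [[9, -6], [6, -4]] = [3, 2][3, -2]ᵀ and M₂ = S₀ = [[0, 0], [6, 6]] = 6·[0, 1][1, 1]ᵀ, so take a₁ = [3, 2], b₁ = [3, -2], a₂ = [0, 1], b₂ = [1, 1].
Each slice is an integer combination of E₁ = a₁b₁ᵀ and E₂ = a₂b₂ᵀ: S₀ = 6·E₂, S₁ = E₁ − 6·E₂; reading off coefficients, c₁ = [0, 1] and c₂ = [6, -6].
Hence T = [3, 2] (x) [3, -2] (x) [0, 1] + [0, 1] (x) [1, 1] (x) [6, -6], so rank(T) ≤ 2.
These bounds meet, so rank(T) = 2.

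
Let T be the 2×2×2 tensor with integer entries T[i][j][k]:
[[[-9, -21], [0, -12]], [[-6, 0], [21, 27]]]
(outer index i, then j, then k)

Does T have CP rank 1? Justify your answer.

The mode-3 unfolding of T (rows indexed by k, columns by (i,j) = (0,0), (0,1), (1,0), (1,1)) is [[-9, 0, -6, 21], [-21, -12, 0, 27]].
There the 2×2 minor on rows k ∈ {0, 1}, columns (i,j) ∈ {(0,0), (0,1)} is det [[-9, 0], [-21, -12]] = 108 ≠ 0, so this unfolding has rank ≥ 2; CP rank is at least every unfolding rank, so rank(T) ≥ 2.
In particular rank(T) ≥ 2 > 1, so T is not rank-1.

No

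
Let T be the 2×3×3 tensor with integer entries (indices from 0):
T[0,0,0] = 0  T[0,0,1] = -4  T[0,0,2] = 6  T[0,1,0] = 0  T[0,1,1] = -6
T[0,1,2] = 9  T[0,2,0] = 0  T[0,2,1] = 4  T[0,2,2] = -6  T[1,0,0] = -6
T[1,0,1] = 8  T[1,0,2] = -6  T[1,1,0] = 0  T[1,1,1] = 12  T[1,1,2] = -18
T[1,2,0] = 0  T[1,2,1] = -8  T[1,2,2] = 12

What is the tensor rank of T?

2

Lower bound: the mode-1 unfolding of T (rows indexed by i, columns by (j,k) = (0,0), (0,1), (0,2), (1,0), (1,1), (1,2), (2,0), (2,1), (2,2)) is [[0, -4, 6, 0, -6, 9, 0, 4, -6], [-6, 8, -6, 0, 12, -18, 0, -8, 12]].
There the 2×2 minor on rows i ∈ {0, 1}, columns (j,k) ∈ {(0,0), (0,1)} is det [[0, -4], [-6, 8]] = -24 ≠ 0, so this unfolding has rank ≥ 2; CP rank is at least every unfolding rank, so rank(T) ≥ 2. (This is only a lower bound: in general the CP rank may exceed every unfolding rank, so we still need to exhibit 2 rank-1 terms summing to T.)
Upper bound — finding two terms. Write S_k = T[:,:,k] for the frontal slices: S₀ = [[0, 0, 0], [-6, 0, 0]], S₁ = [[-4, -6, 4], [8, 12, -8]], S₂ = [[6, 9, -6], [-6, -18, 12]].
If T = a₁ ∘ b₁ ∘ c₁ + a₂ ∘ b₂ ∘ c₂ then each S_k = c₁[k]·a₁b₁ᵀ + c₂[k]·a₂b₂ᵀ. S₀ and S₁ are linearly independent, so a₁b₁ᵀ and a₂b₂ᵀ must span the same plane of matrices: they are the rank-1 matrices of the form x·S₀ + y·S₁.
The 2×2 minor of x·S₀ + y·S₁ on rows {0,1}, columns {0,1} is −36·xy = (-36)·(y)(x), vanishing at (x:y) = (1:0) and (0:1).
M₁ = S₀ = [[0, 0, 0], [-6, 0, 0]] = (-6)·[0, 1][1, 0, 0]ᵀ and M₂ = S₁ = [[-4, -6, 4], [8, 12, -8]] = (-2)·[1, -2][2, 3, -2]ᵀ, so take a₁ = [0, 1], b₁ = [1, 0, 0], a₂ = [1, -2], b₂ = [2, 3, -2].
Each slice is an integer combination of E₁ = a₁b₁ᵀ and E₂ = a₂b₂ᵀ: S₀ = −6·E₁, S₁ = −2·E₂, S₂ = 6·E₁ + 3·E₂; reading off coefficients, c₁ = [-6, 0, 6] and c₂ = [0, -2, 3].
Hence T = [0, 1] ∘ [1, 0, 0] ∘ [-6, 0, 6] + [1, -2] ∘ [2, 3, -2] ∘ [0, -2, 3], so rank(T) ≤ 2.
These bounds meet, so rank(T) = 2.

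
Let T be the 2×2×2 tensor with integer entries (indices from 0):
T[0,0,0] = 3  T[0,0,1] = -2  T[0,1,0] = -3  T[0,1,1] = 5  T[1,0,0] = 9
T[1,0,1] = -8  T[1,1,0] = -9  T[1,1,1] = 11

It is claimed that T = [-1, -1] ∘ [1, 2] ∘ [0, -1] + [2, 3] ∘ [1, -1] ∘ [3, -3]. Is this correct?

No

Reconstruct entry (0,0,0) from the claimed factors: Σₗ aₗ[0]bₗ[0]cₗ[0] = (-1)·(1)·(0) + (2)·(1)·(3) = 6, but T[0,0,0] = 3. The claim is false.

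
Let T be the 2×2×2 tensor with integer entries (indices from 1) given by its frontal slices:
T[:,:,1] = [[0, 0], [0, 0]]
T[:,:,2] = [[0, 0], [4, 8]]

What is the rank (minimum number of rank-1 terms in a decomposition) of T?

Lower bound: T ≠ 0 (e.g. T[2,1,2] = 4), so rank(T) ≥ 1.
Upper bound: if T = a (x) b (x) c then every fibre of T is a multiple of the corresponding factor, so read the factors off the fibres through the nonzero entry T[2,1,2] = 4.
The mode-1 fibre T[:,1,2] = [0, 4] gives a = (0, 1) (primitive direction); the mode-2 fibre T[2,:,2] = [4, 8] gives b = (1, 2); then c[k] = T[2,1,k] / (a[2]·b[1]) = [0, 4] / 1 = (0, 4).
Expanding (0, 1) (x) (1, 2) (x) (0, 4) reproduces all 8 entries of T, so T = (0, 1) (x) (1, 2) (x) (0, 4) and rank(T) ≤ 1.
These bounds meet, so rank(T) = 1.
Check entry T[1,2,2] = 0: (0)·(2)·(4) = 0.

1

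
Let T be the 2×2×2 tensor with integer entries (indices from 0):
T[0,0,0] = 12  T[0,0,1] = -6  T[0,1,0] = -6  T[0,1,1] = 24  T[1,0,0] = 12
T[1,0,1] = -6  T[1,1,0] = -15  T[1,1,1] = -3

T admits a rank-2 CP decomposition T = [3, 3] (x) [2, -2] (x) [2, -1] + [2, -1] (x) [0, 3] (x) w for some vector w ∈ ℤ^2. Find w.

w = [1, 3]

Subtract the known terms from T to get the rank-1 residual R = [2, -1] (x) [0, 3] (x) w, so R[i,j,k] = a[i]·b[j]·w[k]. Pick indices with nonzero a[0]·b[1] = (2)·(3) = 6. Only the fibre through (0,1,·) is needed: R[0,1,:] = T[0,1,:] − Σₗ aₗ[0]bₗ[1]cₗ = [-6, 24] − (3)·(-2)·[2, -1] = [6, 18]. Then w[k] = R[0,1,k] / 6 for each k, giving w = [6, 18] / 6 = [1, 3].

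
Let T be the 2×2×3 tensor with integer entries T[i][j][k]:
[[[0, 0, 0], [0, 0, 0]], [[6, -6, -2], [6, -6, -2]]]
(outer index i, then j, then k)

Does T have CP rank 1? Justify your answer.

Yes

If T = a ⊗ b ⊗ c then every fibre of T is a multiple of the corresponding factor, so read the factors off the fibres through the nonzero entry T[1,0,0] = 6.
The mode-1 fibre T[:,0,0] = [0, 6] gives a = [0, 1] (primitive direction); the mode-2 fibre T[1,:,0] = [6, 6] gives b = [1, 1]; then c[k] = T[1,0,k] / (a[1]·b[0]) = [6, -6, -2] / 1 = [6, -6, -2].
Expanding [0, 1] ⊗ [1, 1] ⊗ [6, -6, -2] reproduces all 12 entries of T, so T = [0, 1] ⊗ [1, 1] ⊗ [6, -6, -2] and rank(T) ≤ 1.
Equivalently every frontal slice T[:,:,k] is c[k] times the rank-1 matrix [0, 1] ⊗ [1, 1]. So T has rank 1 (it is nonzero).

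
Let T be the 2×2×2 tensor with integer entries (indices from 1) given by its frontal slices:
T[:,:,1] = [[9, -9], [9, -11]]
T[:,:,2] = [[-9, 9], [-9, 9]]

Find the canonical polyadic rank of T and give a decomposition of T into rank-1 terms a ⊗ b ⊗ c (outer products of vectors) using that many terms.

Lower bound: the mode-1 unfolding of T (rows indexed by i, columns by (j,k) = (1,1), (1,2), (2,1), (2,2)) is [[9, -9, -9, 9], [9, -9, -11, 9]].
There the 2×2 minor on rows i ∈ {1, 2}, columns (j,k) ∈ {(1,1), (2,1)} is det [[9, -9], [9, -11]] = -18 ≠ 0, so this unfolding has rank ≥ 2; CP rank is at least every unfolding rank, so rank(T) ≥ 2. (Unfolding ranks only ever bound the CP rank from below — rank(T) can be strictly larger than all of them — so the matching upper bound has to come from an explicit 2-term decomposition.)
Upper bound — finding two terms. Write S_k = T[:,:,k] for the frontal slices: S₁ = [[9, -9], [9, -11]], S₂ = [[-9, 9], [-9, 9]].
If T = a₁ ⊗ b₁ ⊗ c₁ + a₂ ⊗ b₂ ⊗ c₂ then each S_k = c₁[k]·a₁b₁ᵀ + c₂[k]·a₂b₂ᵀ. S₁ and S₂ are linearly independent, so a₁b₁ᵀ and a₂b₂ᵀ must span the same plane of matrices: they are the rank-1 matrices of the form x·S₁ + y·S₂.
det(x·S₁ + y·S₂) is −18·x² + 18·xy = (-18)·(x − y)(x), vanishing at (x:y) = (1:1) and (0:1).
M₁ = S₁ + S₂ = [[0, 0], [0, -2]] = (-2)·[0, 1][0, 1]ᵀ and M₂ = S₂ = [[-9, 9], [-9, 9]] = (-9)·[1, 1][1, -1]ᵀ, so take a₁ = [0, 1], b₁ = [0, 1], a₂ = [1, 1], b₂ = [1, -1].
Each slice is an integer combination of E₁ = a₁b₁ᵀ and E₂ = a₂b₂ᵀ: S₁ = −2·E₁ + 9·E₂, S₂ = −9·E₂; reading off coefficients, c₁ = [-2, 0] and c₂ = [9, -9].
Hence T = [0, 1] ⊗ [0, 1] ⊗ [-2, 0] + [1, 1] ⊗ [1, -1] ⊗ [9, -9], so rank(T) ≤ 2.
These bounds meet, so rank(T) = 2.

rank(T) = 2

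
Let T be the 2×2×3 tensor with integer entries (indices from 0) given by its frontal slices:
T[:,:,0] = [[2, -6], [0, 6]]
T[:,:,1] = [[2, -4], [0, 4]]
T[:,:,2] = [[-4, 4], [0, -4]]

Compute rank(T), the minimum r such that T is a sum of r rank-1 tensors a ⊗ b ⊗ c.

Lower bound: in the mode-2 unfolding of T (rows indexed by j, columns by (i,k)) the 2×2 minor on rows j ∈ {0, 1}, columns (i,k) ∈ {(0,0), (0,1)} is det [[2, 2], [-6, -4]] = 4 ≠ 0, so that unfolding has rank ≥ 2 and hence rank(T) ≥ 2 (CP rank is at least every unfolding rank, though it can be larger).
Upper bound: with S_k = T[:,:,k], the two rank-1 terms a₁b₁ᵀ, a₂b₂ᵀ are the rank-1 members of the pencil x·S₀ + y·S₁.
det(x·S₀ + y·S₁) is 12·x² + 20·xy + 8·y² = 4·(3·x + 2·y)(x + y), vanishing at (x:y) = (2:-3) and (1:-1).
M₁ = 2·S₀ − 3·S₁ = [[-2, 0], [0, 0]] = (-2)·[1, 0][1, 0]ᵀ and M₂ = S₀ − S₁ = [[0, -2], [0, 2]] = (-2)·[1, -1][0, 1]ᵀ, so take a₁ = [1, 0], b₁ = [1, 0], a₂ = [1, -1], b₂ = [0, 1].
Each slice is an integer combination of E₁ = a₁b₁ᵀ and E₂ = a₂b₂ᵀ: S₀ = 2·E₁ − 6·E₂, S₁ = 2·E₁ − 4·E₂, S₂ = −4·E₁ + 4·E₂; reading off coefficients, c₁ = [2, 2, -4] and c₂ = [-6, -4, 4].
Hence T = [1, 0] ⊗ [1, 0] ⊗ [2, 2, -4] + [1, -1] ⊗ [0, 1] ⊗ [-6, -4, 4], so rank(T) ≤ 2.
These bounds meet, so rank(T) = 2.

2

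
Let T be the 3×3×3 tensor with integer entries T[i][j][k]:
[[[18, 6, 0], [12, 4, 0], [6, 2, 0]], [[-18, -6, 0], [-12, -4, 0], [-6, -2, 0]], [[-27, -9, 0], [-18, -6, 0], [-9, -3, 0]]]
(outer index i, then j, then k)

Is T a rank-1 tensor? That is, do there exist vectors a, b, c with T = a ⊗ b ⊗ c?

Yes

The mode-1 fibre T[:,0,0] = [18, -18, -27] gives a = [2, -2, -3] (primitive direction); the mode-2 fibre T[0,:,0] = [18, 12, 6] gives b = [3, 2, 1]; then c[k] = T[0,0,k] / (a[0]·b[0]) = [18, 6, 0] / 6 = [3, 1, 0].
Expanding [2, -2, -3] ⊗ [3, 2, 1] ⊗ [3, 1, 0] reproduces all 27 entries of T, so T = [2, -2, -3] ⊗ [3, 2, 1] ⊗ [3, 1, 0] and rank(T) ≤ 1.
Equivalently every frontal slice T[:,:,k] is c[k] times the rank-1 matrix [2, -2, -3] ⊗ [3, 2, 1]. So T has rank 1 (it is nonzero).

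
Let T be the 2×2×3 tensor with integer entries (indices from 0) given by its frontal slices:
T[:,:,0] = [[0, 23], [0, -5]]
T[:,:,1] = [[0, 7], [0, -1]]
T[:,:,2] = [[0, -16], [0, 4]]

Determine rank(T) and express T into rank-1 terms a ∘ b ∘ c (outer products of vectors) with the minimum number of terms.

rank(T) = 2

Lower bound: the mode-3 unfolding of T (rows indexed by k, columns by (i,j) = (0,0), (0,1), (1,0), (1,1)) is [[0, 23, 0, -5], [0, 7, 0, -1], [0, -16, 0, 4]].
There the 2×2 minor on rows k ∈ {0, 1}, columns (i,j) ∈ {(0,1), (1,1)} is det [[23, -5], [7, -1]] = 12 ≠ 0, so this unfolding has rank ≥ 2; CP rank is at least every unfolding rank, so rank(T) ≥ 2. (This is only a lower bound: in general the CP rank may exceed every unfolding rank, so we still need to exhibit 2 rank-1 terms summing to T.)
Upper bound — finding two terms. Every mode-2 slice of T is a multiple of one matrix: T[:,j,:] = b[j]·M with b = [0, 1] and M = [[23, 7, -16], [-5, -1, 4]] (rows indexed by i, columns by k). So it suffices to write M as a sum of two rank-1 matrices.
Splitting M by its rows (i = 0, 1), M = [1, 0][23, 7, -16]ᵀ + [0, 1][-5, -1, 4]ᵀ.
Hence T = [1, 0] ∘ [0, 1] ∘ [23, 7, -16] + [0, 1] ∘ [0, 1] ∘ [-5, -1, 4], so rank(T) ≤ 2.
These bounds meet, so rank(T) = 2.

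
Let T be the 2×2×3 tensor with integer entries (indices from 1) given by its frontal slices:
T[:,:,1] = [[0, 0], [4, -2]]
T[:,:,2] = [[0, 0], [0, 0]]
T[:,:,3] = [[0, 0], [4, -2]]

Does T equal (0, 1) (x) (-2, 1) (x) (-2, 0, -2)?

Reconstruct entrywise from the claimed factors. For example, T[2,1,2] = 0 and Σₗ aₗ[2]bₗ[1]cₗ[2] = (1)·(-2)·(0) = 0; checking all 12 entries, every one matches. The claim holds.

Yes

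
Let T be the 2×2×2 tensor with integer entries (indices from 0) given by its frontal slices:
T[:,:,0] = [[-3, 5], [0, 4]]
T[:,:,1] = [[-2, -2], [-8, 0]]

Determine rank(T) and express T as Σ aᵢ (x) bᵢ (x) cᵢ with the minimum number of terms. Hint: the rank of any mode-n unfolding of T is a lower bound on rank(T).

Lower bound: the mode-3 unfolding of T (rows indexed by k, columns by (i,j) = (0,0), (0,1), (1,0), (1,1)) is [[-3, 5, 0, 4], [-2, -2, -8, 0]].
There the 2×2 minor on rows k ∈ {0, 1}, columns (i,j) ∈ {(0,0), (0,1)} is det [[-3, 5], [-2, -2]] = 16 ≠ 0, so this unfolding has rank ≥ 2; CP rank is at least every unfolding rank, so rank(T) ≥ 2. (This is only a lower bound: in general the CP rank may exceed every unfolding rank, so we still need to exhibit 2 rank-1 terms summing to T.)
Upper bound — finding two terms. Write S_k = T[:,:,k] for the frontal slices: S₀ = [[-3, 5], [0, 4]], S₁ = [[-2, -2], [-8, 0]].
If T = a₁ (x) b₁ (x) c₁ + a₂ (x) b₂ (x) c₂ then each S_k = c₁[k]·a₁b₁ᵀ + c₂[k]·a₂b₂ᵀ. S₀ and S₁ are linearly independent, so a₁b₁ᵀ and a₂b₂ᵀ must span the same plane of matrices: they are the rank-1 matrices of the form x·S₀ + y·S₁.
det(x·S₀ + y·S₁) is −12·x² + 32·xy − 16·y² = (-4)·(3·x − 2·y)(x − 2·y), vanishing at (x:y) = (2:3) and (2:1).
M₁ = 2·S₀ + 3·S₁ = [[-12, 4], [-24, 8]] = (-4)·(1, 2)(3, -1)ᵀ and M₂ = 2·S₀ + S₁ = [[-8, 8], [-8, 8]] = (-8)·(1, 1)(1, -1)ᵀ, so take a₁ = (1, 2), b₁ = (3, -1), a₂ = (1, 1), b₂ = (1, -1).
Each slice is an integer combination of E₁ = a₁b₁ᵀ and E₂ = a₂b₂ᵀ: S₀ = E₁ − 6·E₂, S₁ = −2·E₁ + 4·E₂; reading off coefficients, c₁ = (1, -2) and c₂ = (-6, 4).
Hence T = (1, 2) (x) (3, -1) (x) (1, -2) + (1, 1) (x) (1, -1) (x) (-6, 4), so rank(T) ≤ 2.
These bounds meet, so rank(T) = 2.

rank(T) = 2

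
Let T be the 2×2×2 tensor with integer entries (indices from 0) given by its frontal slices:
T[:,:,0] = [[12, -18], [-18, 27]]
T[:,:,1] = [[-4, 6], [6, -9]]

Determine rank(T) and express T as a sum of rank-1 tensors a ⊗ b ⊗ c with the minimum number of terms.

rank(T) = 1

Lower bound: T ≠ 0 (e.g. T[0,0,0] = 12), so rank(T) ≥ 1.
Upper bound: if T = a ⊗ b ⊗ c then every fibre of T is a multiple of the corresponding factor, so read the factors off the fibres through the nonzero entry T[0,0,0] = 12.
The mode-1 fibre T[:,0,0] = [12, -18] gives a = [2, -3] (primitive direction); the mode-2 fibre T[0,:,0] = [12, -18] gives b = [2, -3]; then c[k] = T[0,0,k] / (a[0]·b[0]) = [12, -4] / 4 = [3, -1].
Expanding [2, -3] ⊗ [2, -3] ⊗ [3, -1] reproduces all 8 entries of T, so T = [2, -3] ⊗ [2, -3] ⊗ [3, -1] and rank(T) ≤ 1.
These bounds meet, so rank(T) = 1.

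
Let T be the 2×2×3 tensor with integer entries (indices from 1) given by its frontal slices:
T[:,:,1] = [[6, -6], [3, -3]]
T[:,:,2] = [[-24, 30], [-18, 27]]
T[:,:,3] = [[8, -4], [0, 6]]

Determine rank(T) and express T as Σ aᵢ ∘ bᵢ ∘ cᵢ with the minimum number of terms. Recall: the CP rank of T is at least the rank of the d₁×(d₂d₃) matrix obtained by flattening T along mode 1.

Lower bound: in the mode-1 unfolding of T (rows indexed by i, columns by (j,k)) the 2×2 minor on rows i ∈ {1, 2}, columns (j,k) ∈ {(1,1), (1,2)} is det [[6, -24], [3, -18]] = -36 ≠ 0, so that unfolding has rank ≥ 2 and hence rank(T) ≥ 2 (CP rank is at least every unfolding rank, though it can be larger).
Upper bound: with S_k = T[:,:,k], the two rank-1 terms a₁b₁ᵀ, a₂b₂ᵀ are the rank-1 members of the pencil x·S₁ + y·S₂.
det(x·S₁ + y·S₂) is 36·xy − 108·y² = 36·(x − 3·y)(y), vanishing at (x:y) = (3:1) and (1:0).
M₁ = 3·S₁ + S₂ = [[-6, 12], [-9, 18]] = (-3)·(2, 3)(1, -2)ᵀ and M₂ = S₁ = [[6, -6], [3, -3]] = 3·(2, 1)(1, -1)ᵀ, so take a₁ = (2, 3), b₁ = (1, -2), a₂ = (2, 1), b₂ = (1, -1).
Each slice is an integer combination of E₁ = a₁b₁ᵀ and E₂ = a₂b₂ᵀ: S₁ = 3·E₂, S₂ = −3·E₁ − 9·E₂, S₃ = −2·E₁ + 6·E₂; reading off coefficients, c₁ = (0, -3, -2) and c₂ = (3, -9, 6).
Hence T = (2, 3) ∘ (1, -2) ∘ (0, -3, -2) + (2, 1) ∘ (1, -1) ∘ (3, -9, 6), so rank(T) ≤ 2.
These bounds meet, so rank(T) = 2.

rank(T) = 2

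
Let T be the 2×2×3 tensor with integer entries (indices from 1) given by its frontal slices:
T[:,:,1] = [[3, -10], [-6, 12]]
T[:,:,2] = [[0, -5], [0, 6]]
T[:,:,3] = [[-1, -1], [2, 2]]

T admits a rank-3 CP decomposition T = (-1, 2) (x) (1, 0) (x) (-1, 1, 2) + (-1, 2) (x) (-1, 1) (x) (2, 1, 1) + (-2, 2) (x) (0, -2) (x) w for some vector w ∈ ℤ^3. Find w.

Subtract the known terms from T to get the rank-1 residual R = (-2, 2) (x) (0, -2) (x) w, so R[i,j,k] = a[i]·b[j]·w[k]. Pick indices with nonzero a[1]·b[2] = (-2)·(-2) = 4. Only the fibre through (1,2,·) is needed: R[1,2,:] = T[1,2,:] − Σₗ aₗ[1]bₗ[2]cₗ = [-10, -5, -1] − (-1)·(0)·(-1, 1, 2) − (-1)·(1)·(2, 1, 1) = [-8, -4, 0]. Then w[k] = R[1,2,k] / 4 for each k, giving w = [-8, -4, 0] / 4 = (-2, -1, 0).

w = (-2, -1, 0)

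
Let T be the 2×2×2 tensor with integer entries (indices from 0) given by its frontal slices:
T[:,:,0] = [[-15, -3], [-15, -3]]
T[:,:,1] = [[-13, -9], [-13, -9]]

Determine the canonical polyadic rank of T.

Lower bound: in the mode-2 unfolding of T (rows indexed by j, columns by (i,k)) the 2×2 minor on rows j ∈ {0, 1}, columns (i,k) ∈ {(0,0), (0,1)} is det [[-15, -13], [-3, -9]] = 96 ≠ 0, so that unfolding has rank ≥ 2 and hence rank(T) ≥ 2 (CP rank is at least every unfolding rank, though it can be larger).
Upper bound: T[i,:,:] = a[i]·M for every slice, with a = [1, 1] and M = [[-15, -13], [-3, -9]] (rows j, columns k).
Splitting M by its rows (j = 0, 1), M = [1, 0][-15, -13]ᵀ + [0, 1][-3, -9]ᵀ.
Hence T = [1, 1] ⊗ [1, 0] ⊗ [-15, -13] + [1, 1] ⊗ [0, 1] ⊗ [-3, -9], so rank(T) ≤ 2.
These bounds meet, so rank(T) = 2.

2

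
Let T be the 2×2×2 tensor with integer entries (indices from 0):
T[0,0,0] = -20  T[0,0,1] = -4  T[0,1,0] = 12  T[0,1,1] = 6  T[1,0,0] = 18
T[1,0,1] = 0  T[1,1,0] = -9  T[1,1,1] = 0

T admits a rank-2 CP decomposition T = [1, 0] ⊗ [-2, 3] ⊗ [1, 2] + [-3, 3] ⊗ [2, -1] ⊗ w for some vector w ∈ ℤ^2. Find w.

Subtract the known terms from T to get the rank-1 residual R = [-3, 3] ⊗ [2, -1] ⊗ w, so R[i,j,k] = a[i]·b[j]·w[k]. Pick indices with nonzero a[0]·b[0] = (-3)·(2) = -6. Only the fibre through (0,0,·) is needed: R[0,0,:] = T[0,0,:] − Σₗ aₗ[0]bₗ[0]cₗ = [-20, -4] − (1)·(-2)·[1, 2] = [-18, 0]. Then w[k] = R[0,0,k] / -6 for each k, giving w = [-18, 0] / -6 = [3, 0].

w = [3, 0]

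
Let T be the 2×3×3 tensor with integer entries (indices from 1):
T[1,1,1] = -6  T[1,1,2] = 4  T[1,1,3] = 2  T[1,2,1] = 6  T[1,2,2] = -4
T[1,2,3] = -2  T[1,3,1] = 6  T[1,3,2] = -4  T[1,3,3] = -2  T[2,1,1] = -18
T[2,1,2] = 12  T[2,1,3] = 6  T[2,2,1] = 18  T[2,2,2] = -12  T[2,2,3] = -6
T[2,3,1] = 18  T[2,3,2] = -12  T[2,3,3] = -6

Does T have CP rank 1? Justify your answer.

Yes

If T = a ⊗ b ⊗ c then every fibre of T is a multiple of the corresponding factor, so read the factors off the fibres through the nonzero entry T[1,1,1] = -6.
The mode-1 fibre T[:,1,1] = [-6, -18] gives a = [1, 3] (primitive direction); the mode-2 fibre T[1,:,1] = [-6, 6, 6] gives b = [1, -1, -1]; then c[k] = T[1,1,k] / (a[1]·b[1]) = [-6, 4, 2] / 1 = [-6, 4, 2].
Expanding [1, 3] ⊗ [1, -1, -1] ⊗ [-6, 4, 2] reproduces all 18 entries of T, so T = [1, 3] ⊗ [1, -1, -1] ⊗ [-6, 4, 2] and rank(T) ≤ 1.
Equivalently every frontal slice T[:,:,k] is c[k] times the rank-1 matrix [1, 3] ⊗ [1, -1, -1]. So T has rank 1 (it is nonzero).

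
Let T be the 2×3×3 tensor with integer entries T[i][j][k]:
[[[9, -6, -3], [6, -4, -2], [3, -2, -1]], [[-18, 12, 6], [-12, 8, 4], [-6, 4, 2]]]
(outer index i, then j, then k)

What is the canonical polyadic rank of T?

1

Lower bound: T ≠ 0 (e.g. T[0,0,0] = 9), so rank(T) ≥ 1.
Upper bound: if T = a (x) b (x) c then every fibre of T is a multiple of the corresponding factor, so read the factors off the fibres through the nonzero entry T[0,0,0] = 9.
The mode-1 fibre T[:,0,0] = [9, -18] gives a = (1, -2) (primitive direction); the mode-2 fibre T[0,:,0] = [9, 6, 3] gives b = (3, 2, 1); then c[k] = T[0,0,k] / (a[0]·b[0]) = [9, -6, -3] / 3 = (3, -2, -1).
Expanding (1, -2) (x) (3, 2, 1) (x) (3, -2, -1) reproduces all 18 entries of T, so T = (1, -2) (x) (3, 2, 1) (x) (3, -2, -1) and rank(T) ≤ 1.
These bounds meet, so rank(T) = 1.
Check entry T[0,2,0] = 3: (1)·(1)·(3) = 3.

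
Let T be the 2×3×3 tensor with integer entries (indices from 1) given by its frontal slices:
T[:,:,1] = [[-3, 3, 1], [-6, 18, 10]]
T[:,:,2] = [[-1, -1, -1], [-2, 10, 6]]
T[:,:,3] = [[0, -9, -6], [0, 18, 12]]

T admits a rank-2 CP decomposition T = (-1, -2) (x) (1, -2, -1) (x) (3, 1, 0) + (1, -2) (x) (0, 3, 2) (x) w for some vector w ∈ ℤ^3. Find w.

w = (-1, -1, -3)

Subtract the known terms from T to get the rank-1 residual R = (1, -2) (x) (0, 3, 2) (x) w, so R[i,j,k] = a[i]·b[j]·w[k]. Pick indices with nonzero a[1]·b[2] = (1)·(3) = 3. Only the fibre through (1,2,·) is needed: R[1,2,:] = T[1,2,:] − Σₗ aₗ[1]bₗ[2]cₗ = [3, -1, -9] − (-1)·(-2)·(3, 1, 0) = [-3, -3, -9]. Then w[k] = R[1,2,k] / 3 for each k, giving w = [-3, -3, -9] / 3 = (-1, -1, -3).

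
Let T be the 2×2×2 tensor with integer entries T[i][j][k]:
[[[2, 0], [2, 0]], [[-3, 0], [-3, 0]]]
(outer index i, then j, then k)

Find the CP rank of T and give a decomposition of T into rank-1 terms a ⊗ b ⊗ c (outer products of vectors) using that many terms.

Lower bound: T ≠ 0 (e.g. T[0,0,0] = 2), so rank(T) ≥ 1.
Upper bound: the mode-1 fibre T[:,0,0] = [2, -3] gives a = (2, -3) (primitive direction); the mode-2 fibre T[0,:,0] = [2, 2] gives b = (1, 1); then c[k] = T[0,0,k] / (a[0]·b[0]) = [2, 0] / 2 = (1, 0).
Expanding (2, -3) ⊗ (1, 1) ⊗ (1, 0) reproduces all 8 entries of T, so T = (2, -3) ⊗ (1, 1) ⊗ (1, 0) and rank(T) ≤ 1.
These bounds meet, so rank(T) = 1.

rank(T) = 1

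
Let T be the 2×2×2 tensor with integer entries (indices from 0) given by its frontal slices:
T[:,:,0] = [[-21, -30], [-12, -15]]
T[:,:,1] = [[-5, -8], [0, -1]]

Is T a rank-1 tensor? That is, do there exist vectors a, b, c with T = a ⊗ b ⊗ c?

The mode-2 unfolding of T (rows indexed by j, columns by (i,k) = (0,0), (0,1), (1,0), (1,1)) is [[-21, -5, -12, 0], [-30, -8, -15, -1]].
There the 2×2 minor on rows j ∈ {0, 1}, columns (i,k) ∈ {(0,0), (0,1)} is det [[-21, -5], [-30, -8]] = 18 ≠ 0, so this unfolding has rank ≥ 2; CP rank is at least every unfolding rank, so rank(T) ≥ 2.
In particular rank(T) ≥ 2 > 1, so T is not rank-1.

No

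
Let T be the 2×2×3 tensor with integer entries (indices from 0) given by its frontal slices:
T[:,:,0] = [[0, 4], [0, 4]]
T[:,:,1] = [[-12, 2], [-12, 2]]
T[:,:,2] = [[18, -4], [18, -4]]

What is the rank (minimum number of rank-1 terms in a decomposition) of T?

2

Lower bound: the mode-2 unfolding of T (rows indexed by j, columns by (i,k) = (0,0), (0,1), (0,2), (1,0), (1,1), (1,2)) is [[0, -12, 18, 0, -12, 18], [4, 2, -4, 4, 2, -4]].
There the 2×2 minor on rows j ∈ {0, 1}, columns (i,k) ∈ {(0,0), (0,1)} is det [[0, -12], [4, 2]] = 48 ≠ 0, so this unfolding has rank ≥ 2; CP rank is at least every unfolding rank, so rank(T) ≥ 2. (Unfolding ranks only ever bound the CP rank from below — rank(T) can be strictly larger than all of them — so the matching upper bound has to come from an explicit 2-term decomposition.)
Upper bound — finding two terms. Every mode-1 slice of T is a multiple of one matrix: T[i,:,:] = a[i]·M with a = [1, 1] and M = [[0, -12, 18], [4, 2, -4]] (rows indexed by j, columns by k). So it suffices to write M as a sum of two rank-1 matrices.
Splitting M by its rows (j = 0, 1), M = [1, 0][0, -12, 18]ᵀ + [0, 1][4, 2, -4]ᵀ.
Hence T = [1, 1] ⊗ [1, 0] ⊗ [0, -12, 18] + [1, 1] ⊗ [0, 1] ⊗ [4, 2, -4], so rank(T) ≤ 2.
These bounds meet, so rank(T) = 2.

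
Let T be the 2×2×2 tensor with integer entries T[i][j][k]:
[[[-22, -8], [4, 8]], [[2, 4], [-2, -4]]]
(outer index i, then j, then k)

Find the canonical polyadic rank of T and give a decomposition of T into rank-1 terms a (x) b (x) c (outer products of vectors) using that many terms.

Lower bound: in the mode-3 unfolding of T (rows indexed by k, columns by (i,j)) the 2×2 minor on rows k ∈ {0, 1}, columns (i,j) ∈ {(0,0), (0,1)} is det [[-22, 4], [-8, 8]] = -144 ≠ 0, so that unfolding has rank ≥ 2 and hence rank(T) ≥ 2 (CP rank is at least every unfolding rank, though it can be larger).
Upper bound: with S_k = T[:,:,k], the two rank-1 terms a₁b₁ᵀ, a₂b₂ᵀ are the rank-1 members of the pencil x·S₀ + y·S₁.
det(x·S₀ + y·S₁) is 36·x² + 72·xy = 36·(x + 2·y)(x), vanishing at (x:y) = (2:-1) and (0:1).
M₁ = 2·S₀ − S₁ = [[-36, 0], [0, 0]] = (-36)·[1, 0][1, 0]ᵀ and M₂ = S₁ = [[-8, 8], [4, -4]] = (-4)·[2, -1][1, -1]ᵀ, so take a₁ = [1, 0], b₁ = [1, 0], a₂ = [2, -1], b₂ = [1, -1].
Each slice is an integer combination of E₁ = a₁b₁ᵀ and E₂ = a₂b₂ᵀ: S₀ = −18·E₁ − 2·E₂, S₁ = −4·E₂; reading off coefficients, c₁ = [-18, 0] and c₂ = [-2, -4].
Hence T = [1, 0] (x) [1, 0] (x) [-18, 0] + [2, -1] (x) [1, -1] (x) [-2, -4], so rank(T) ≤ 2.
These bounds meet, so rank(T) = 2.

rank(T) = 2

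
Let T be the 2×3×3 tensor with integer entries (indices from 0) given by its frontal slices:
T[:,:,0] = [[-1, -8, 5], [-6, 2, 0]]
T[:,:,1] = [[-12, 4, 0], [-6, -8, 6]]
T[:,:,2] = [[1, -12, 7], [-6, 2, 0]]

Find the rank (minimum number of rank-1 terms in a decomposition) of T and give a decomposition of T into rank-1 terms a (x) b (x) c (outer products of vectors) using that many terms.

Lower bound: the mode-3 unfolding of T (rows indexed by k, columns by (i,j) = (0,0), (0,1), (0,2), (1,0), (1,1), (1,2)) is [[-1, -8, 5, -6, 2, 0], [-12, 4, 0, -6, -8, 6], [1, -12, 7, -6, 2, 0]].
There the 3×3 minor on rows k ∈ {0, 1, 2}, columns (i,j) ∈ {(0,0), (0,1), (1,0)} is det [[-1, -8, -6], [-12, 4, -6], [1, -12, -6]] = -120 ≠ 0, so this unfolding has rank ≥ 3; CP rank is at least every unfolding rank, so rank(T) ≥ 3. (This is only a lower bound: in general the CP rank may exceed every unfolding rank, so we still need to exhibit 3 rank-1 terms summing to T.)
Upper bound: T is a sum of 3 rank-1 terms, T = [1, 0] (x) [1, -2, 1] (x) [-1, 0, 1] + [1, 1] (x) [2, 1, -1] (x) [-2, -4, -2] + [2, -1] (x) [1, -2, 1] (x) [2, -2, 2] (written with every a and b primitive with positive leading entry and the scale carried by c; CP decompositions are not unique, and this one is verified by expanding entrywise), so rank(T) ≤ 3.
These bounds meet, so rank(T) = 3.

rank(T) = 3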